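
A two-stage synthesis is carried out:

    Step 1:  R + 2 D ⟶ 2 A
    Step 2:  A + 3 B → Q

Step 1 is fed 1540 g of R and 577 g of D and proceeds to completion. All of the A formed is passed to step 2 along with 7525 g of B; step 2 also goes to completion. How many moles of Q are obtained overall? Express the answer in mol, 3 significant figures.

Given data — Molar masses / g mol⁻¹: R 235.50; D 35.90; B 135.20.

Step 1:
n(R) = 1540 / 235.50 = 6.539 mol
n(D) = 577.0 / 35.90 = 16.07 mol
n/ν for R = 6.539/1 = 6.539
n/ν for D = 16.07/2 = 8.035
Smallest n/ν is R → limiting reagent.
n(A) produced = (2/1) × 6.539 = 13.08 mol
Step 2:
n(A) available = 13.08 mol
n(B) = 7525 / 135.20 = 55.66 mol
n/ν for A = 13.08/1 = 13.08
n/ν for B = 55.66/3 = 18.55
Smallest n/ν is A → limiting reagent.
n(Q) = (1/1) × 13.08 = 13.08 mol

13.1 mol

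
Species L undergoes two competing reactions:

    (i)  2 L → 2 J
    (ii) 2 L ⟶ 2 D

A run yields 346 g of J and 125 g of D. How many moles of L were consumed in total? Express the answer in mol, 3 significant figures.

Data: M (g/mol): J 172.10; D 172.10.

2.74 mol

n(J) = 346 / 172.10 = 2.010 mol
n(D) = 125 / 172.10 = 0.7263 mol
n(L) via (i) = (2/2)×2.010 = 2.010 mol
n(L) via (ii) = (2/2)×0.7263 = 0.7263 mol
total n(L) = 2.010 + 0.7263 = 2.736 mol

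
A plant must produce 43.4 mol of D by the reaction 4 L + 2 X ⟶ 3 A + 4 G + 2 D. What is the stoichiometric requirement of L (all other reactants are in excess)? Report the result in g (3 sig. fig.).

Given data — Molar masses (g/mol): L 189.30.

n(D) = 43.40 mol
n(L) = (4/2) × 43.40 = 86.80 mol
mass = 86.80 × 189.30 = 16430 g

16400 g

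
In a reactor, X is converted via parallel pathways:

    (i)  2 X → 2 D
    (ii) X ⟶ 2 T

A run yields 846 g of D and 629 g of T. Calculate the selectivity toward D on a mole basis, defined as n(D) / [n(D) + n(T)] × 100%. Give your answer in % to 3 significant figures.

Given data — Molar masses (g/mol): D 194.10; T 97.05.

n(D) = 846 / 194.10 = 4.359 mol
n(T) = 629 / 97.05 = 6.481 mol
selectivity = 4.359/(4.359+6.481) × 100 = 40.21 %

40.2 %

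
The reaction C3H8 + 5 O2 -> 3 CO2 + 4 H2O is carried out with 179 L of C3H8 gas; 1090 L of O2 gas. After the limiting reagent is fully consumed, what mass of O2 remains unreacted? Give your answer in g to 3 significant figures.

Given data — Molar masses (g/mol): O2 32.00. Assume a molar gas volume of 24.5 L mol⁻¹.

255 g

n(C3H8) = 179.0 / 24.5 = 7.306 mol
n(O2) = 1090 / 24.5 = 44.49 mol
n/ν → C3H8: 7.306, O2: 8.898; C3H8 is limiting.
O2 consumed = (5/1) × 7.306 = 36.53 mol
O2 remaining = 44.49 − 36.53 = 7.960 mol
mass = 7.960 × 32.00 = 254.7 g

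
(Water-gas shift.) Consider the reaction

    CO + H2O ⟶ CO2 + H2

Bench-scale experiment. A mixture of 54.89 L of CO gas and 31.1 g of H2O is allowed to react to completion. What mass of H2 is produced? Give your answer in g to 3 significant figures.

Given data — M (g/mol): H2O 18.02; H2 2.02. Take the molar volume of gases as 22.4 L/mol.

3.49 g

n(CO) = 54.89 / 22.4 = 2.450 mol
n(H2O) = 31.10 / 18.02 = 1.726 mol
n/ν for CO = 2.450/1 = 2.450
n/ν for H2O = 1.726/1 = 1.726
Smallest n/ν is H2O → limiting reagent.
n(H2) = (1/1) × 1.726 = 1.726 mol
mass = 1.726 × 2.02 = 3.487 g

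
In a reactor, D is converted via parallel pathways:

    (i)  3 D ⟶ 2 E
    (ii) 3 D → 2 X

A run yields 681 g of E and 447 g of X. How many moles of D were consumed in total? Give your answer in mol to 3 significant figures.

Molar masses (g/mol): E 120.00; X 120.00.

14.1 mol

n(E) = 681 / 120.00 = 5.675 mol
n(X) = 447 / 120.00 = 3.725 mol
n(D) via (i) = (3/2)×5.675 = 8.513 mol
n(D) via (ii) = (3/2)×3.725 = 5.588 mol
total n(D) = 8.513 + 5.588 = 14.10 mol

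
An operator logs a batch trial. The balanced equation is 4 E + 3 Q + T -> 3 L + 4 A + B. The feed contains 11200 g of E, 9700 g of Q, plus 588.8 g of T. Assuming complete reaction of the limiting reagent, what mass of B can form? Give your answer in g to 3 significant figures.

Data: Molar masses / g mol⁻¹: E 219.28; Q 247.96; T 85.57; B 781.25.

5380 g

n(E) = 11200 / 219.28 = 51.08 mol
n(Q) = 9700 / 247.96 = 39.12 mol
n(T) = 588.8 / 85.57 = 6.881 mol
n/ν for E = 51.08/4 = 12.77
n/ν for Q = 39.12/3 = 13.04
n/ν for T = 6.881/1 = 6.881
Smallest n/ν is T → limiting reagent.
n(B) = (1/1) × 6.881 = 6.881 mol
mass = 6.881 × 781.25 = 5376 g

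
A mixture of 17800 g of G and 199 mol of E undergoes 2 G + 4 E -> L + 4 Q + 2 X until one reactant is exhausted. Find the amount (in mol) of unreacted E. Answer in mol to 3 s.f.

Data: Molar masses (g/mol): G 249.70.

n(G) = 17800 / 249.70 = 71.29 mol
n(E) = 199.0 mol
n/ν for G = 71.29/2 = 35.65
n/ν for E = 199.0/4 = 49.75
Smallest n/ν is G → limiting reagent.
E consumed = (4/2) × 71.29 = 142.6 mol
E remaining = 199.0 − 142.6 = 56.40 mol

56.4 mol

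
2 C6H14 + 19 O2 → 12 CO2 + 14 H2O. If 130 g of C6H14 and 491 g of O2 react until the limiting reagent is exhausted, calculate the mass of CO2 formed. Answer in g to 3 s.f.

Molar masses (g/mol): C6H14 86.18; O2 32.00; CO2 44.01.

398 g

n(C6H14) = 130.0 / 86.18 = 1.508 mol
n(O2) = 491.0 / 32.00 = 15.34 mol
n/ν for C6H14 = 1.508/2 = 0.7540
n/ν for O2 = 15.34/19 = 0.8074
Smallest n/ν is C6H14 → limiting reagent.
n(CO2) = (12/2) × 1.508 = 9.048 mol
mass = 9.048 × 44.01 = 398.2 g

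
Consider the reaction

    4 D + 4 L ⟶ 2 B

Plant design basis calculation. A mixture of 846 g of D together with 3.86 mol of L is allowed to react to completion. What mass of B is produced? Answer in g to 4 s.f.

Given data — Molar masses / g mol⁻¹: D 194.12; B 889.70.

n(D) = 846.0 / 194.12 = 4.358 mol
n(L) = 3.860 mol
n/ν for D = 4.358/4 = 1.090
n/ν for L = 3.860/4 = 0.9650
Smallest n/ν is L → limiting reagent.
n(B) = (2/4) × 3.860 = 1.930 mol
mass = 1.930 × 889.70 = 1717 g

1717 g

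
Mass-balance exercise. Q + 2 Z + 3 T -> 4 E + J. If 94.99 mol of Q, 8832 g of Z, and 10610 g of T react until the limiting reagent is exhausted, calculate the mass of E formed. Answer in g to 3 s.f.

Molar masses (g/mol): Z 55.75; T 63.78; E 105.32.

n(Q) = 94.99 mol
n(Z) = 8832 / 55.75 = 158.4 mol
n(T) = 10610 / 63.78 = 166.4 mol
n/ν for Q = 94.99/1 = 94.99
n/ν for Z = 158.4/2 = 79.20
n/ν for T = 166.4/3 = 55.47
Smallest n/ν is T → limiting reagent.
n(E) = (4/3) × 166.4 = 221.9 mol
mass = 221.9 × 105.32 = 23370 g

23400 g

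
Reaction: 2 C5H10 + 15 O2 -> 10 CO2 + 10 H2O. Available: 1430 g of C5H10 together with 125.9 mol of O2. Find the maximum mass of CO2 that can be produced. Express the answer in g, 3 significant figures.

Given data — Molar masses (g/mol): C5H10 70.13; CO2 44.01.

3690 g

n(C5H10) = 1430 / 70.13 = 20.39 mol
n(O2) = 125.9 mol
n/ν for C5H10 = 20.39/2 = 10.20
n/ν for O2 = 125.9/15 = 8.393
Smallest n/ν is O2 → limiting reagent.
n(CO2) = (10/15) × 125.9 = 83.93 mol
mass = 83.93 × 44.01 = 3694 g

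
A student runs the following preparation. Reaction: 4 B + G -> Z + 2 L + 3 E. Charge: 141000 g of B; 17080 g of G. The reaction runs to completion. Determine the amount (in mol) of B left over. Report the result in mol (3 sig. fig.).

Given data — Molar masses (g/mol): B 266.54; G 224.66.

n(B) = 141000 / 266.54 = 529.0 mol
n(G) = 17080 / 224.66 = 76.03 mol
n/ν → B: 132.3, G: 76.03; G is limiting.
B consumed = (4/1) × 76.03 = 304.1 mol
B remaining = 529.0 − 304.1 = 224.9 mol

225 mol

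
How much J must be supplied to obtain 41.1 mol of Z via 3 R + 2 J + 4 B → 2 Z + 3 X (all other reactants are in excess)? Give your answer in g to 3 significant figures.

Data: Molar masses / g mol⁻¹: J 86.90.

3570 g

n(Z) = 41.10 mol
n(J) = (2/2) × 41.10 = 41.10 mol
mass = 41.10 × 86.90 = 3572 g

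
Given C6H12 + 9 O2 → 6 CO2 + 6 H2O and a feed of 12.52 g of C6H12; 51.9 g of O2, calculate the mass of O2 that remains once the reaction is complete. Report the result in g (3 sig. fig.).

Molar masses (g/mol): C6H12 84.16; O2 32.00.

n(C6H12) = 12.52 / 84.16 = 0.1488 mol
n(O2) = 51.90 / 32.00 = 1.622 mol
n/ν → C6H12: 0.1488, O2: 0.1802; C6H12 is limiting.
O2 consumed = (9/1) × 0.1488 = 1.339 mol
O2 remaining = 1.622 − 1.339 = 0.2830 mol
mass = 0.2830 × 32.00 = 9.056 g

9.06 g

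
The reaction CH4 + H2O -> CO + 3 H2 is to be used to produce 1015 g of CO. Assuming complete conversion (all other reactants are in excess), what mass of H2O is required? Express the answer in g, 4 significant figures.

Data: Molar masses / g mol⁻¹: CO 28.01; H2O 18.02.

653.0 g

n(CO) = 1015 / 28.01 = 36.24 mol
n(H2O) = (1/1) × 36.24 = 36.24 mol
mass = 36.24 × 18.02 = 653.0 g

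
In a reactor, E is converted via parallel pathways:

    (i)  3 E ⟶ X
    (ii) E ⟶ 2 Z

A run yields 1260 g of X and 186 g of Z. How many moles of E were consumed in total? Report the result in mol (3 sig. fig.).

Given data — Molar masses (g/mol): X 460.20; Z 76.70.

9.43 mol

n(X) = 1260 / 460.20 = 2.738 mol
n(Z) = 186 / 76.70 = 2.425 mol
n(E) via (i) = (3/1)×2.738 = 8.214 mol
n(E) via (ii) = (1/2)×2.425 = 1.213 mol
total n(E) = 8.214 + 1.213 = 9.427 mol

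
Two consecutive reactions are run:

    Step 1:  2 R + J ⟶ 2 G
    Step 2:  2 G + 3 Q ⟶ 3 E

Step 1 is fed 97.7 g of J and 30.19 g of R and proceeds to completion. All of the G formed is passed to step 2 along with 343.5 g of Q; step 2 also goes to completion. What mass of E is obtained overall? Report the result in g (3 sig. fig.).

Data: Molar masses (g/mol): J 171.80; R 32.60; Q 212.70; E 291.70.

Step 1:
n(J) = 97.70 / 171.80 = 0.5687 mol
n(R) = 30.19 / 32.60 = 0.9261 mol
n/ν for J = 0.5687/1 = 0.5687
n/ν for R = 0.9261/2 = 0.4631
Smallest n/ν is R → limiting reagent.
n(G) produced = (2/2) × 0.9261 = 0.9261 mol
Step 2:
n(G) available = 0.9261 mol
n(Q) = 343.5 / 212.70 = 1.615 mol
n/ν for G = 0.9261/2 = 0.4631
n/ν for Q = 1.615/3 = 0.5383
Smallest n/ν is G → limiting reagent.
n(E) = (3/2) × 0.9261 = 1.389 mol
mass = 1.389 × 291.70 = 405.2 g

405 g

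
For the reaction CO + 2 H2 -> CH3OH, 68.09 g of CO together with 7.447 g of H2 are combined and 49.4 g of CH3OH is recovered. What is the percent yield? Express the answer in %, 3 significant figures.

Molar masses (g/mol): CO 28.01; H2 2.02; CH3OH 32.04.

83.6 %

n(CO) = 68.09 / 28.01 = 2.431 mol
n(H2) = 7.447 / 2.02 = 3.687 mol
n/ν for CO = 2.431/1 = 2.431
n/ν for H2 = 3.687/2 = 1.844
Smallest n/ν is H2 → limiting reagent.
theoretical n(CH3OH) = (1/2) × 3.687 = 1.844 mol → 59.08 g
% yield = 49.4 / 59.08 × 100 = 83.62 %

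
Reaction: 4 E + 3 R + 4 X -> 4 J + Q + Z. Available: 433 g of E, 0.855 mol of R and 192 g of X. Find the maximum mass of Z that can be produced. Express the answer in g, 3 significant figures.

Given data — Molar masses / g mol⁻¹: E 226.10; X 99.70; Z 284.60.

81.1 g

n(E) = 433.0 / 226.10 = 1.915 mol
n(R) = 0.8550 mol
n(X) = 192.0 / 99.70 = 1.926 mol
n/ν → E: 0.4788, R: 0.2850, X: 0.4815; R is limiting.
n(Z) = (1/3) × 0.8550 = 0.2850 mol
mass = 0.2850 × 284.60 = 81.11 g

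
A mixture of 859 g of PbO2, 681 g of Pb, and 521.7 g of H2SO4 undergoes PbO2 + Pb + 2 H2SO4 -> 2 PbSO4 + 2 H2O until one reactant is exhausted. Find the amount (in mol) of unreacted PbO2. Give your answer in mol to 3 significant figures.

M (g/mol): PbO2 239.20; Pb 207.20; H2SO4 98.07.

n(PbO2) = 859.0 / 239.20 = 3.591 mol
n(Pb) = 681.0 / 207.20 = 3.287 mol
n(H2SO4) = 521.7 / 98.07 = 5.320 mol
n/ν for PbO2 = 3.591/1 = 3.591
n/ν for Pb = 3.287/1 = 3.287
n/ν for H2SO4 = 5.320/2 = 2.660
Smallest n/ν is H2SO4 → limiting reagent.
PbO2 consumed = (1/2) × 5.320 = 2.660 mol
PbO2 remaining = 3.591 − 2.660 = 0.9310 mol

0.931 mol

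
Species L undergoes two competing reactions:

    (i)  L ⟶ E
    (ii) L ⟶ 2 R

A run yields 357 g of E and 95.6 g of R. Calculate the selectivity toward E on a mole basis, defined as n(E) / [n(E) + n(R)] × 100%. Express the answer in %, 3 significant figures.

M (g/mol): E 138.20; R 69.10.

n(E) = 357 / 138.20 = 2.583 mol
n(R) = 95.6 / 69.10 = 1.384 mol
selectivity = 2.583/(2.583+1.384) × 100 = 65.11 %

65.1 %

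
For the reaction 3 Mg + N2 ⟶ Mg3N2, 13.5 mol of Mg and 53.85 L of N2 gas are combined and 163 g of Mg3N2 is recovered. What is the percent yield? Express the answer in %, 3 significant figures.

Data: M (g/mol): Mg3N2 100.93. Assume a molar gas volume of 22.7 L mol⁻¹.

n(Mg) = 13.50 mol
n(N2) = 53.85 / 22.7 = 2.372 mol
n/ν → Mg: 4.500, N2: 2.372; N2 is limiting.
theoretical n(Mg3N2) = (1/1) × 2.372 = 2.372 mol → 239.4 g
% yield = 163 / 239.4 × 100 = 68.09 %

68.1 %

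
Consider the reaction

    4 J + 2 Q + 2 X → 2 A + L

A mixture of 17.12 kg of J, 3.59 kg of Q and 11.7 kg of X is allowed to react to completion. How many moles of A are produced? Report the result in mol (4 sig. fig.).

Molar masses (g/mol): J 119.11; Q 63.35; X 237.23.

49.32 mol

n(J) = 17.12×1000 / 119.11 = 143.7 mol
n(Q) = 3.590×1000 / 63.35 = 56.67 mol
n(X) = 11.70×1000 / 237.23 = 49.32 mol
n/ν for J = 143.7/4 = 35.93
n/ν for Q = 56.67/2 = 28.34
n/ν for X = 49.32/2 = 24.66
Smallest n/ν is X → limiting reagent.
n(A) = (2/2) × 49.32 = 49.32 mol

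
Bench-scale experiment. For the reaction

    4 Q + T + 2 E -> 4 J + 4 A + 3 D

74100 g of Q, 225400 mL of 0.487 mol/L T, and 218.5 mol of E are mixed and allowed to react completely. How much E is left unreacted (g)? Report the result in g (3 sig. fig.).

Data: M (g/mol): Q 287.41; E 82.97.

n(Q) = 74100 / 287.41 = 257.8 mol
n(T) = 0.487 × 225400/1000 = 109.8 mol
n(E) = 218.5 mol
n/ν → Q: 64.45, T: 109.8, E: 109.3; Q is limiting.
E consumed = (2/4) × 257.8 = 128.9 mol
E remaining = 218.5 − 128.9 = 89.60 mol
mass = 89.60 × 82.97 = 7434 g

7430 g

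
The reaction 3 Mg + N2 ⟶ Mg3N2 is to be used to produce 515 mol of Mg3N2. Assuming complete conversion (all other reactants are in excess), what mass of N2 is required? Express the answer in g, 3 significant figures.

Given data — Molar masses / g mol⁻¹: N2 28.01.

14400 g

n(Mg3N2) = 515.0 mol
n(N2) = (1/1) × 515.0 = 515.0 mol
mass = 515.0 × 28.01 = 14430 g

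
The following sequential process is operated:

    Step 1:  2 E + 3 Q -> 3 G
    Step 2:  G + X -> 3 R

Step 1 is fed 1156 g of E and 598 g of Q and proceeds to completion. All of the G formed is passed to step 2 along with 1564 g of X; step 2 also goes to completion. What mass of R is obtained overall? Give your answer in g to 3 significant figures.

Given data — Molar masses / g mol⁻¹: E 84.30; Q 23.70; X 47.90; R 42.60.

2630 g

Step 1:
n(E) = 1156 / 84.30 = 13.71 mol
n(Q) = 598.0 / 23.70 = 25.23 mol
n/ν for E = 13.71/2 = 6.855
n/ν for Q = 25.23/3 = 8.410
Smallest n/ν is E → limiting reagent.
n(G) produced = (3/2) × 13.71 = 20.57 mol
Step 2:
n(G) available = 20.57 mol
n(X) = 1564 / 47.90 = 32.65 mol
n/ν for G = 20.57/1 = 20.57
n/ν for X = 32.65/1 = 32.65
Smallest n/ν is G → limiting reagent.
n(R) = (3/1) × 20.57 = 61.71 mol
mass = 61.71 × 42.60 = 2629 g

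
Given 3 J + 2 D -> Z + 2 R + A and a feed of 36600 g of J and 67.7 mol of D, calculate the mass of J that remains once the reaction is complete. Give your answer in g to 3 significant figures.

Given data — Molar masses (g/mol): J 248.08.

11400 g

n(J) = 36600 / 248.08 = 147.5 mol
n(D) = 67.70 mol
n/ν for J = 147.5/3 = 49.17
n/ν for D = 67.70/2 = 33.85
Smallest n/ν is D → limiting reagent.
J consumed = (3/2) × 67.70 = 101.6 mol
J remaining = 147.5 − 101.6 = 45.90 mol
mass = 45.90 × 248.08 = 11390 g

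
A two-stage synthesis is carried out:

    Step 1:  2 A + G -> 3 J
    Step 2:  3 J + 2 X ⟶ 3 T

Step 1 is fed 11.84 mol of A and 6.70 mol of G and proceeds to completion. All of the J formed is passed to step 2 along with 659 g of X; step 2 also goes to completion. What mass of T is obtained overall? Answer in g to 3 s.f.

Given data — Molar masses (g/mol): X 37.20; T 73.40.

1300 g

Step 1:
n(A) = 11.84 mol
n(G) = 6.700 mol
n/ν for A = 11.84/2 = 5.920
n/ν for G = 6.700/1 = 6.700
Smallest n/ν is A → limiting reagent.
n(J) produced = (3/2) × 11.84 = 17.76 mol
Step 2:
n(J) available = 17.76 mol
n(X) = 659.0 / 37.20 = 17.72 mol
n/ν for J = 17.76/3 = 5.920
n/ν for X = 17.72/2 = 8.860
Smallest n/ν is J → limiting reagent.
n(T) = (3/3) × 17.76 = 17.76 mol
mass = 17.76 × 73.40 = 1304 g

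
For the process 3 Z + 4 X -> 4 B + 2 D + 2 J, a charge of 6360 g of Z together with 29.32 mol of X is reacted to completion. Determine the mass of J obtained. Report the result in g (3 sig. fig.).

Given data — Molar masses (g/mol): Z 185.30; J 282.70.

4140 g

n(Z) = 6360 / 185.30 = 34.32 mol
n(X) = 29.32 mol
n/ν for Z = 34.32/3 = 11.44
n/ν for X = 29.32/4 = 7.330
Smallest n/ν is X → limiting reagent.
n(J) = (2/4) × 29.32 = 14.66 mol
mass = 14.66 × 282.70 = 4144 g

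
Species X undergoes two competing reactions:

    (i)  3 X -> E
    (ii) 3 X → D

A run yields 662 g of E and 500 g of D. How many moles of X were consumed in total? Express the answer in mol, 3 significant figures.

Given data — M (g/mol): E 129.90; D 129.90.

26.8 mol

n(E) = 662 / 129.90 = 5.096 mol
n(D) = 500 / 129.90 = 3.849 mol
n(X) via (i) = (3/1)×5.096 = 15.29 mol
n(X) via (ii) = (3/1)×3.849 = 11.55 mol
total n(X) = 15.29 + 11.55 = 26.84 mol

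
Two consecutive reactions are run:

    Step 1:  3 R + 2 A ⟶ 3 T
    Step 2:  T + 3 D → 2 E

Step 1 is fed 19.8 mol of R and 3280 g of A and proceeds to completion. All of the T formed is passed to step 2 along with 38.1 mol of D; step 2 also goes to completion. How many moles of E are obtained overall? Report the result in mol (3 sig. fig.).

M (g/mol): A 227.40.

25.4 mol

Step 1:
n(R) = 19.80 mol
n(A) = 3280 / 227.40 = 14.42 mol
n/ν for R = 19.80/3 = 6.600
n/ν for A = 14.42/2 = 7.210
Smallest n/ν is R → limiting reagent.
n(T) produced = (3/3) × 19.80 = 19.80 mol
Step 2:
n(T) available = 19.80 mol
n(D) = 38.10 mol
n/ν for T = 19.80/1 = 19.80
n/ν for D = 38.10/3 = 12.70
Smallest n/ν is D → limiting reagent.
n(E) = (2/3) × 38.10 = 25.40 mol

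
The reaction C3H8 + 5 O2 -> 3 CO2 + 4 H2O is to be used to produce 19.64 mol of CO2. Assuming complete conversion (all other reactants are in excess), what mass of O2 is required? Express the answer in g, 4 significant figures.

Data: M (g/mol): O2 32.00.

1047 g

n(CO2) = 19.64 mol
n(O2) = (5/3) × 19.64 = 32.73 mol
mass = 32.73 × 32.00 = 1047 g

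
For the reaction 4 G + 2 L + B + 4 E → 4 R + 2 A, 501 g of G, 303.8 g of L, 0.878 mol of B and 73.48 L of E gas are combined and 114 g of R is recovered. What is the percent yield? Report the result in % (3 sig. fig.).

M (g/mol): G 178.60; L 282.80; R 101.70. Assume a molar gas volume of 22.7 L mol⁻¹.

52.2 %

n(G) = 501.0 / 178.60 = 2.805 mol
n(L) = 303.8 / 282.80 = 1.074 mol
n(B) = 0.8780 mol
n(E) = 73.48 / 22.7 = 3.237 mol
n/ν for G = 2.805/4 = 0.7013
n/ν for L = 1.074/2 = 0.5370
n/ν for B = 0.8780/1 = 0.8780
n/ν for E = 3.237/4 = 0.8093
Smallest n/ν is L → limiting reagent.
theoretical n(R) = (4/2) × 1.074 = 2.148 mol → 218.5 g
% yield = 114 / 218.5 × 100 = 52.17 %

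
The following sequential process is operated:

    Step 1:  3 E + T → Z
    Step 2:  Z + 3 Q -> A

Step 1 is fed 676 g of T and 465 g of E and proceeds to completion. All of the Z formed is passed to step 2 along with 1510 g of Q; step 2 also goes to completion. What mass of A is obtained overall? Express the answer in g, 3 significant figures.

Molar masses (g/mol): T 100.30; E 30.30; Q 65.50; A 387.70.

1980 g

Step 1:
n(T) = 676.0 / 100.30 = 6.740 mol
n(E) = 465.0 / 30.30 = 15.35 mol
n/ν → T: 6.740, E: 5.117; E is limiting.
n(Z) produced = (1/3) × 15.35 = 5.117 mol
Step 2:
n(Z) available = 5.117 mol
n(Q) = 1510 / 65.50 = 23.05 mol
n/ν → Z: 5.117, Q: 7.683; Z is limiting.
n(A) = (1/1) × 5.117 = 5.117 mol
mass = 5.117 × 387.70 = 1984 g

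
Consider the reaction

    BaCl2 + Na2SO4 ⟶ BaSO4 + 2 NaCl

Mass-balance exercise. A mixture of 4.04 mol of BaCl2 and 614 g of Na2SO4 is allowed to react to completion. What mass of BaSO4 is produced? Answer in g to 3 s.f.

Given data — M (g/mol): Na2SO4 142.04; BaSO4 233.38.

943 g

n(BaCl2) = 4.040 mol
n(Na2SO4) = 614.0 / 142.04 = 4.323 mol
n/ν for BaCl2 = 4.040/1 = 4.040
n/ν for Na2SO4 = 4.323/1 = 4.323
Smallest n/ν is BaCl2 → limiting reagent.
n(BaSO4) = (1/1) × 4.040 = 4.040 mol
mass = 4.040 × 233.38 = 942.9 g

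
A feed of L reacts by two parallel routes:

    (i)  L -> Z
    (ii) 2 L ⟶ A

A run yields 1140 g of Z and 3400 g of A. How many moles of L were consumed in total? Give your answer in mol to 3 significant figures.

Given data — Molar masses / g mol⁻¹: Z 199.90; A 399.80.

n(Z) = 1140 / 199.90 = 5.703 mol
n(A) = 3400 / 399.80 = 8.504 mol
n(L) via (i) = (1/1)×5.703 = 5.703 mol
n(L) via (ii) = (2/1)×8.504 = 17.01 mol
total n(L) = 5.703 + 17.01 = 22.71 mol

22.7 mol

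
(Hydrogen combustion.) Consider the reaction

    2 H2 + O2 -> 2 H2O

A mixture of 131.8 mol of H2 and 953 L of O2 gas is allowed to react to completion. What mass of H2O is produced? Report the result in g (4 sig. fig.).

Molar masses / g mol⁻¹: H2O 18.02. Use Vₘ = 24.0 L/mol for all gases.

1431 g

n(H2) = 131.8 mol
n(O2) = 953.0 / 24.0 = 39.71 mol
n/ν for H2 = 131.8/2 = 65.90
n/ν for O2 = 39.71/1 = 39.71
Smallest n/ν is O2 → limiting reagent.
n(H2O) = (2/1) × 39.71 = 79.42 mol
mass = 79.42 × 18.02 = 1431 g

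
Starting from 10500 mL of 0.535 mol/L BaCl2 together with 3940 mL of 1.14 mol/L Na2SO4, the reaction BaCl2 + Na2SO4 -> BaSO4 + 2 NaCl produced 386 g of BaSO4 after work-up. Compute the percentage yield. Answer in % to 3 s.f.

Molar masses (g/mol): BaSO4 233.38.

36.8 %

n(BaCl2) = 0.535 × 10500/1000 = 5.618 mol
n(Na2SO4) = 1.14 × 3940/1000 = 4.492 mol
n/ν → BaCl2: 5.618, Na2SO4: 4.492; Na2SO4 is limiting.
theoretical n(BaSO4) = (1/1) × 4.492 = 4.492 mol → 1048 g
% yield = 386 / 1048 × 100 = 36.83 %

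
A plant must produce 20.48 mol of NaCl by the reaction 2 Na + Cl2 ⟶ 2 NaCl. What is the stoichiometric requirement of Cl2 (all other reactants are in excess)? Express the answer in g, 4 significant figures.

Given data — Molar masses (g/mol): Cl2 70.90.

726.0 g

n(NaCl) = 20.48 mol
n(Cl2) = (1/2) × 20.48 = 10.24 mol
mass = 10.24 × 70.90 = 726.0 g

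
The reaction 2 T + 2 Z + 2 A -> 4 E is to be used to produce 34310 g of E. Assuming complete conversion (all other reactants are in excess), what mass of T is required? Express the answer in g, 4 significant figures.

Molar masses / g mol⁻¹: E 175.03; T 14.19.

n(E) = 34310 / 175.03 = 196.0 mol
n(T) = (2/4) × 196.0 = 98.00 mol
mass = 98.00 × 14.19 = 1391 g

1391 g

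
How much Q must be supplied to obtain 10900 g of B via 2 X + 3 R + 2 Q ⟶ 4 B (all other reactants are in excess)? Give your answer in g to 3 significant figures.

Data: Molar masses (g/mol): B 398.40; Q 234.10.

3200 g

n(B) = 10900 / 398.40 = 27.36 mol
n(Q) = (2/4) × 27.36 = 13.68 mol
mass = 13.68 × 234.10 = 3202 g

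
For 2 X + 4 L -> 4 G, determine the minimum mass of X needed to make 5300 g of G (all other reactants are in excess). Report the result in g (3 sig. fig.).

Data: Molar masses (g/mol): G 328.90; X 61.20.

493 g

n(G) = 5300 / 328.90 = 16.11 mol
n(X) = (2/4) × 16.11 = 8.055 mol
mass = 8.055 × 61.20 = 493.0 g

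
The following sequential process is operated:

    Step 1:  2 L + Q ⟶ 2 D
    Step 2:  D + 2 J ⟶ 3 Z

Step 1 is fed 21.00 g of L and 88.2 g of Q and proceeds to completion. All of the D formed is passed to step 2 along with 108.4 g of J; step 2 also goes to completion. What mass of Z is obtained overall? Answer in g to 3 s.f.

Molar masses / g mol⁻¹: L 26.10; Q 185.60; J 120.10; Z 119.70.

Step 1:
n(L) = 21.00 / 26.10 = 0.8046 mol
n(Q) = 88.20 / 185.60 = 0.4752 mol
n/ν for L = 0.8046/2 = 0.4023
n/ν for Q = 0.4752/1 = 0.4752
Smallest n/ν is L → limiting reagent.
n(D) produced = (2/2) × 0.8046 = 0.8046 mol
Step 2:
n(D) available = 0.8046 mol
n(J) = 108.4 / 120.10 = 0.9026 mol
n/ν for D = 0.8046/1 = 0.8046
n/ν for J = 0.9026/2 = 0.4513
Smallest n/ν is J → limiting reagent.
n(Z) = (3/2) × 0.9026 = 1.354 mol
mass = 1.354 × 119.70 = 162.1 g

162 g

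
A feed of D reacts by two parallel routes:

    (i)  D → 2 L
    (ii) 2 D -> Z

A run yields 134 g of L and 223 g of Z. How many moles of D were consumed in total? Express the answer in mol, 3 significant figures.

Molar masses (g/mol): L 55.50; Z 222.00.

3.22 mol

n(L) = 134 / 55.50 = 2.414 mol
n(Z) = 223 / 222.00 = 1.005 mol
n(D) via (i) = (1/2)×2.414 = 1.207 mol
n(D) via (ii) = (2/1)×1.005 = 2.010 mol
total n(D) = 1.207 + 2.010 = 3.217 mol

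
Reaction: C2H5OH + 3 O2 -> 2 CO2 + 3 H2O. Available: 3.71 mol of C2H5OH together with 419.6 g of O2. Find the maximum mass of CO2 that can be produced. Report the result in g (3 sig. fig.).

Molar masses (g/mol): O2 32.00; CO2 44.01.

327 g

n(C2H5OH) = 3.710 mol
n(O2) = 419.6 / 32.00 = 13.11 mol
n/ν → C2H5OH: 3.710, O2: 4.370; C2H5OH is limiting.
n(CO2) = (2/1) × 3.710 = 7.420 mol
mass = 7.420 × 44.01 = 326.6 g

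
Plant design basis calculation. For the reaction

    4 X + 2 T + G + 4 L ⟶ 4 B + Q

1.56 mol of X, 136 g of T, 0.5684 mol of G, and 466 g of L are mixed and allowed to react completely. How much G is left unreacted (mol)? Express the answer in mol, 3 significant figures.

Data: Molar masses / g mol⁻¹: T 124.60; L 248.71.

n(X) = 1.560 mol
n(T) = 136.0 / 124.60 = 1.091 mol
n(G) = 0.5684 mol
n(L) = 466.0 / 248.71 = 1.874 mol
n/ν for X = 1.560/4 = 0.3900
n/ν for T = 1.091/2 = 0.5455
n/ν for G = 0.5684/1 = 0.5684
n/ν for L = 1.874/4 = 0.4685
Smallest n/ν is X → limiting reagent.
G consumed = (1/4) × 1.560 = 0.3900 mol
G remaining = 0.5684 − 0.3900 = 0.1784 mol

0.178 mol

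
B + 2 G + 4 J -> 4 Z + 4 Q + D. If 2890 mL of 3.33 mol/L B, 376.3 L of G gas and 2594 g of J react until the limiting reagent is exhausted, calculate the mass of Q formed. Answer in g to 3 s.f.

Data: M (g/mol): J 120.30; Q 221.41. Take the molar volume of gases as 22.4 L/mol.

n(B) = 3.33 × 2890/1000 = 9.624 mol
n(G) = 376.3 / 22.4 = 16.80 mol
n(J) = 2594 / 120.30 = 21.56 mol
n/ν for B = 9.624/1 = 9.624
n/ν for G = 16.80/2 = 8.400
n/ν for J = 21.56/4 = 5.390
Smallest n/ν is J → limiting reagent.
n(Q) = (4/4) × 21.56 = 21.56 mol
mass = 21.56 × 221.41 = 4774 g

4770 g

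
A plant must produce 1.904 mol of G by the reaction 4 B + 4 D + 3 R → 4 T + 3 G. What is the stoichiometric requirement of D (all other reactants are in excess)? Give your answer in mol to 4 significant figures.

n(G) = 1.904 mol
n(D) = (4/3) × 1.904 = 2.539 mol

2.539 mol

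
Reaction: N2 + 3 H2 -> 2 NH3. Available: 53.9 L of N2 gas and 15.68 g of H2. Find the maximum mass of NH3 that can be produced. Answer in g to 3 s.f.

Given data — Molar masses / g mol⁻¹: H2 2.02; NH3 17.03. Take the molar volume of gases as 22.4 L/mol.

n(N2) = 53.90 / 22.4 = 2.406 mol
n(H2) = 15.68 / 2.02 = 7.762 mol
n/ν for N2 = 2.406/1 = 2.406
n/ν for H2 = 7.762/3 = 2.587
Smallest n/ν is N2 → limiting reagent.
n(NH3) = (2/1) × 2.406 = 4.812 mol
mass = 4.812 × 17.03 = 81.95 g

82.0 g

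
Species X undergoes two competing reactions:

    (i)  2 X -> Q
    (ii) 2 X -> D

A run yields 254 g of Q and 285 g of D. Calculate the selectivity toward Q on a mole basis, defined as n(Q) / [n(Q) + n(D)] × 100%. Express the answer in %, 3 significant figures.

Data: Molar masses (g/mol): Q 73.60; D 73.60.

n(Q) = 254 / 73.60 = 3.451 mol
n(D) = 285 / 73.60 = 3.872 mol
selectivity = 3.451/(3.451+3.872) × 100 = 47.13 %

47.1 %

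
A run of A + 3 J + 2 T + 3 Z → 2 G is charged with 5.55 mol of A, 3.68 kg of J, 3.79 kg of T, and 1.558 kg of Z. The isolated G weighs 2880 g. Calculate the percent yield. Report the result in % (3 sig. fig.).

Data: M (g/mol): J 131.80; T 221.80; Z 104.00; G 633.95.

n(A) = 5.550 mol
n(J) = 3.680×1000 / 131.80 = 27.92 mol
n(T) = 3.790×1000 / 221.80 = 17.09 mol
n(Z) = 1.558×1000 / 104.00 = 14.98 mol
n/ν → A: 5.550, J: 9.307, T: 8.545, Z: 4.993; Z is limiting.
theoretical n(G) = (2/3) × 14.98 = 9.987 mol → 6331 g
% yield = 2880 / 6331 × 100 = 45.49 %

45.5 %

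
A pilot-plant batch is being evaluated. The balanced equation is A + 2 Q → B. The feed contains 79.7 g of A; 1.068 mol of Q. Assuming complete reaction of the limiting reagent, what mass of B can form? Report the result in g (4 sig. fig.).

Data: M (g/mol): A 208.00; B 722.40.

n(A) = 79.70 / 208.00 = 0.3832 mol
n(Q) = 1.068 mol
n/ν → A: 0.3832, Q: 0.5340; A is limiting.
n(B) = (1/1) × 0.3832 = 0.3832 mol
mass = 0.3832 × 722.40 = 276.8 g

276.8 g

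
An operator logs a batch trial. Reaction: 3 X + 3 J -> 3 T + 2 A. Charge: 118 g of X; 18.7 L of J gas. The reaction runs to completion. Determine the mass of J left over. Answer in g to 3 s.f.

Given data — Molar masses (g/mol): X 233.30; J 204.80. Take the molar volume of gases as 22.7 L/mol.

n(X) = 118.0 / 233.30 = 0.5058 mol
n(J) = 18.70 / 22.7 = 0.8238 mol
n/ν for X = 0.5058/3 = 0.1686
n/ν for J = 0.8238/3 = 0.2746
Smallest n/ν is X → limiting reagent.
J consumed = (3/3) × 0.5058 = 0.5058 mol
J remaining = 0.8238 − 0.5058 = 0.3180 mol
mass = 0.3180 × 204.80 = 65.13 g

65.1 g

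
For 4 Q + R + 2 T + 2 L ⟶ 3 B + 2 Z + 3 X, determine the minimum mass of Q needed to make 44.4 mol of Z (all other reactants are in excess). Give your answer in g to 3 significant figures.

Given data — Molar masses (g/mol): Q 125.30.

n(Z) = 44.40 mol
n(Q) = (4/2) × 44.40 = 88.80 mol
mass = 88.80 × 125.30 = 11130 g

11100 g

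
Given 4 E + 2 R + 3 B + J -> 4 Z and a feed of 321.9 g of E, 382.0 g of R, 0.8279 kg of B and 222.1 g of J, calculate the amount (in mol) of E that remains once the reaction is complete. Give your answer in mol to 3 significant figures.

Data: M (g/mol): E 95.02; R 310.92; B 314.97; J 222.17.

n(E) = 321.9 / 95.02 = 3.388 mol
n(R) = 382.0 / 310.92 = 1.229 mol
n(B) = 0.8279×1000 / 314.97 = 2.629 mol
n(J) = 222.1 / 222.17 = 0.9997 mol
n/ν for E = 3.388/4 = 0.8470
n/ν for R = 1.229/2 = 0.6145
n/ν for B = 2.629/3 = 0.8763
n/ν for J = 0.9997/1 = 0.9997
Smallest n/ν is R → limiting reagent.
E consumed = (4/2) × 1.229 = 2.458 mol
E remaining = 3.388 − 2.458 = 0.9300 mol

0.930 mol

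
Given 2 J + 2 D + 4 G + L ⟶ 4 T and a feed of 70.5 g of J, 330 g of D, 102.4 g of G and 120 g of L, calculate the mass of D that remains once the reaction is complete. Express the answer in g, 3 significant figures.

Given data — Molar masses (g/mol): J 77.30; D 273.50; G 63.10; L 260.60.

n(J) = 70.50 / 77.30 = 0.9120 mol
n(D) = 330.0 / 273.50 = 1.207 mol
n(G) = 102.4 / 63.10 = 1.623 mol
n(L) = 120.0 / 260.60 = 0.4605 mol
n/ν for J = 0.9120/2 = 0.4560
n/ν for D = 1.207/2 = 0.6035
n/ν for G = 1.623/4 = 0.4058
n/ν for L = 0.4605/1 = 0.4605
Smallest n/ν is G → limiting reagent.
D consumed = (2/4) × 1.623 = 0.8115 mol
D remaining = 1.207 − 0.8115 = 0.3955 mol
mass = 0.3955 × 273.50 = 108.2 g

108 g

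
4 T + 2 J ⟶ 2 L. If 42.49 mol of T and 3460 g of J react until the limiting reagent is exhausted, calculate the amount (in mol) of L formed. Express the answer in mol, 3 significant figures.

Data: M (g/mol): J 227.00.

n(T) = 42.49 mol
n(J) = 3460 / 227.00 = 15.24 mol
n/ν for T = 42.49/4 = 10.62
n/ν for J = 15.24/2 = 7.620
Smallest n/ν is J → limiting reagent.
n(L) = (2/2) × 15.24 = 15.24 mol

15.2 mol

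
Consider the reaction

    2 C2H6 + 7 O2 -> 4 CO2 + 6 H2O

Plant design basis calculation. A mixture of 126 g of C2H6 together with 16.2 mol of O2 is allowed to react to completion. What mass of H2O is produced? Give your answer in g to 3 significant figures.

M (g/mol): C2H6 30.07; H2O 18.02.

n(C2H6) = 126.0 / 30.07 = 4.190 mol
n(O2) = 16.20 mol
n/ν for C2H6 = 4.190/2 = 2.095
n/ν for O2 = 16.20/7 = 2.314
Smallest n/ν is C2H6 → limiting reagent.
n(H2O) = (6/2) × 4.190 = 12.57 mol
mass = 12.57 × 18.02 = 226.5 g

227 g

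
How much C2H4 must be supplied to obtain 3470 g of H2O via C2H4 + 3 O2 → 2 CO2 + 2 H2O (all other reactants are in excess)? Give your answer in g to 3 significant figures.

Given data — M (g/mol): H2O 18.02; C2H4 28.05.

n(H2O) = 3470 / 18.02 = 192.6 mol
n(C2H4) = (1/2) × 192.6 = 96.30 mol
mass = 96.30 × 28.05 = 2701 g

2700 g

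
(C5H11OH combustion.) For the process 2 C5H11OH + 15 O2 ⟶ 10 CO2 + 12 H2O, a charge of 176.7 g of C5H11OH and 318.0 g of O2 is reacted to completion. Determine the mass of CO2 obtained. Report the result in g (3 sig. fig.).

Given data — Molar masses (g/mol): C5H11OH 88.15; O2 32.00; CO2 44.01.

292 g

n(C5H11OH) = 176.7 / 88.15 = 2.005 mol
n(O2) = 318.0 / 32.00 = 9.938 mol
n/ν for C5H11OH = 2.005/2 = 1.003
n/ν for O2 = 9.938/15 = 0.6625
Smallest n/ν is O2 → limiting reagent.
n(CO2) = (10/15) × 9.938 = 6.625 mol
mass = 6.625 × 44.01 = 291.6 g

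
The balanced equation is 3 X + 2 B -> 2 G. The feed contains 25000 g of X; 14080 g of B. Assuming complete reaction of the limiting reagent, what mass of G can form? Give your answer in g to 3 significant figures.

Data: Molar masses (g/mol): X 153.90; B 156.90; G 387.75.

n(X) = 25000 / 153.90 = 162.4 mol
n(B) = 14080 / 156.90 = 89.74 mol
n/ν for X = 162.4/3 = 54.13
n/ν for B = 89.74/2 = 44.87
Smallest n/ν is B → limiting reagent.
n(G) = (2/2) × 89.74 = 89.74 mol
mass = 89.74 × 387.75 = 34800 g

34800 g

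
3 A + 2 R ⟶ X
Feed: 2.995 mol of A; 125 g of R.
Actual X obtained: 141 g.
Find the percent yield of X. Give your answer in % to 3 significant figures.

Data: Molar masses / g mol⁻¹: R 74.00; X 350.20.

47.7 %

n(A) = 2.995 mol
n(R) = 125.0 / 74.00 = 1.689 mol
n/ν for A = 2.995/3 = 0.9983
n/ν for R = 1.689/2 = 0.8445
Smallest n/ν is R → limiting reagent.
theoretical n(X) = (1/2) × 1.689 = 0.8445 mol → 295.7 g
% yield = 141 / 295.7 × 100 = 47.68 %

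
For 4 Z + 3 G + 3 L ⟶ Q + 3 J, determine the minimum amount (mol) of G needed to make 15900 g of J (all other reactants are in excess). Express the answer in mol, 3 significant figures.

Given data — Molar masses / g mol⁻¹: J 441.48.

36.0 mol

n(J) = 15900 / 441.48 = 36.02 mol
n(G) = (3/3) × 36.02 = 36.02 mol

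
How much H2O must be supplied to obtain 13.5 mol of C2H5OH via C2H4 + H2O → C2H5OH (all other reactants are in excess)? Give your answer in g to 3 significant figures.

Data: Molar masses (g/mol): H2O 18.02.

n(C2H5OH) = 13.50 mol
n(H2O) = (1/1) × 13.50 = 13.50 mol
mass = 13.50 × 18.02 = 243.3 g

243 g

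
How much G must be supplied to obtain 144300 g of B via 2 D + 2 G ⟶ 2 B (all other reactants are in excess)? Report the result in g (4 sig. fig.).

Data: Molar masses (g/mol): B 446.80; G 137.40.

n(B) = 144300 / 446.80 = 323.0 mol
n(G) = (2/2) × 323.0 = 323.0 mol
mass = 323.0 × 137.40 = 44380 g

44380 g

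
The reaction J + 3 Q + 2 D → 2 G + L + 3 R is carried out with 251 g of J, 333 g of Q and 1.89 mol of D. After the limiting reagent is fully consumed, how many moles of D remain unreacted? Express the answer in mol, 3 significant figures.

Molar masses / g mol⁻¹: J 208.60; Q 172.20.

n(J) = 251.0 / 208.60 = 1.203 mol
n(Q) = 333.0 / 172.20 = 1.934 mol
n(D) = 1.890 mol
n/ν → J: 1.203, Q: 0.6447, D: 0.9450; Q is limiting.
D consumed = (2/3) × 1.934 = 1.289 mol
D remaining = 1.890 − 1.289 = 0.6010 mol

0.601 mol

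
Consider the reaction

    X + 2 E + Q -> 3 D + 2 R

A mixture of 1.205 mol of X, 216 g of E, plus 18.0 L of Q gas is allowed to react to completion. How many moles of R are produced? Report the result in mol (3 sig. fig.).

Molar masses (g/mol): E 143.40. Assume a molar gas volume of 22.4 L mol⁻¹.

1.51 mol

n(X) = 1.205 mol
n(E) = 216.0 / 143.40 = 1.506 mol
n(Q) = 18.00 / 22.4 = 0.8036 mol
n/ν for X = 1.205/1 = 1.205
n/ν for E = 1.506/2 = 0.7530
n/ν for Q = 0.8036/1 = 0.8036
Smallest n/ν is E → limiting reagent.
n(R) = (2/2) × 1.506 = 1.506 mol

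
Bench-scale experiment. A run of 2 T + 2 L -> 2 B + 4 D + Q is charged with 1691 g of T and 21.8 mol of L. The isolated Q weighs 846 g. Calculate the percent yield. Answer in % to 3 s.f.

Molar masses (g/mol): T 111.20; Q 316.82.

n(T) = 1691 / 111.20 = 15.21 mol
n(L) = 21.80 mol
n/ν for T = 15.21/2 = 7.605
n/ν for L = 21.80/2 = 10.90
Smallest n/ν is T → limiting reagent.
theoretical n(Q) = (1/2) × 15.21 = 7.605 mol → 2409 g
% yield = 846 / 2409 × 100 = 35.12 %

35.1 %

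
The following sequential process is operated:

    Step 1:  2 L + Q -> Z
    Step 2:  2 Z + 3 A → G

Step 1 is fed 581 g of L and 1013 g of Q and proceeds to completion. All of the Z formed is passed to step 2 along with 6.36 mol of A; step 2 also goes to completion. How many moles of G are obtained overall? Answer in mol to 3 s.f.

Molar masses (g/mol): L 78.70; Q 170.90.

Step 1:
n(L) = 581.0 / 78.70 = 7.382 mol
n(Q) = 1013 / 170.90 = 5.927 mol
n/ν → L: 3.691, Q: 5.927; L is limiting.
n(Z) produced = (1/2) × 7.382 = 3.691 mol
Step 2:
n(Z) available = 3.691 mol
n(A) = 6.360 mol
n/ν → Z: 1.846, A: 2.120; Z is limiting.
n(G) = (1/2) × 3.691 = 1.846 mol

1.85 mol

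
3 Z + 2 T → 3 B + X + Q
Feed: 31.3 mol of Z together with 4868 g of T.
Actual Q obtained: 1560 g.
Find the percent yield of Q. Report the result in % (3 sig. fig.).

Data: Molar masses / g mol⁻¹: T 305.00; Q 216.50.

90.3 %

n(Z) = 31.30 mol
n(T) = 4868 / 305.00 = 15.96 mol
n/ν for Z = 31.30/3 = 10.43
n/ν for T = 15.96/2 = 7.980
Smallest n/ν is T → limiting reagent.
theoretical n(Q) = (1/2) × 15.96 = 7.980 mol → 1728 g
% yield = 1560 / 1728 × 100 = 90.28 %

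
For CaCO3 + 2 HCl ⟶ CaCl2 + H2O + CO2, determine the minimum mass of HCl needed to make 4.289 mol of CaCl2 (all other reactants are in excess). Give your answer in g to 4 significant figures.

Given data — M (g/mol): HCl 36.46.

n(CaCl2) = 4.289 mol
n(HCl) = (2/1) × 4.289 = 8.578 mol
mass = 8.578 × 36.46 = 312.8 g

312.8 g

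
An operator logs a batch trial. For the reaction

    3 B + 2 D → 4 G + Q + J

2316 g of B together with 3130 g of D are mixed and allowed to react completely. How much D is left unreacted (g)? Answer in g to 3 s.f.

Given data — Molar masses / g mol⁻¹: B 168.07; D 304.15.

336 g

n(B) = 2316 / 168.07 = 13.78 mol
n(D) = 3130 / 304.15 = 10.29 mol
n/ν → B: 4.593, D: 5.145; B is limiting.
D consumed = (2/3) × 13.78 = 9.187 mol
D remaining = 10.29 − 9.187 = 1.103 mol
mass = 1.103 × 304.15 = 335.5 g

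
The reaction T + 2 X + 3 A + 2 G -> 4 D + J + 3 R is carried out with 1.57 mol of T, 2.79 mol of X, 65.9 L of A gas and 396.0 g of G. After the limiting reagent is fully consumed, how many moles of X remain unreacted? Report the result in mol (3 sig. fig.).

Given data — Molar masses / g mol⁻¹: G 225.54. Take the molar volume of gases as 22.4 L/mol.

1.03 mol

n(T) = 1.570 mol
n(X) = 2.790 mol
n(A) = 65.90 / 22.4 = 2.942 mol
n(G) = 396.0 / 225.54 = 1.756 mol
n/ν for T = 1.570/1 = 1.570
n/ν for X = 2.790/2 = 1.395
n/ν for A = 2.942/3 = 0.9807
n/ν for G = 1.756/2 = 0.8780
Smallest n/ν is G → limiting reagent.
X consumed = (2/2) × 1.756 = 1.756 mol
X remaining = 2.790 − 1.756 = 1.034 mol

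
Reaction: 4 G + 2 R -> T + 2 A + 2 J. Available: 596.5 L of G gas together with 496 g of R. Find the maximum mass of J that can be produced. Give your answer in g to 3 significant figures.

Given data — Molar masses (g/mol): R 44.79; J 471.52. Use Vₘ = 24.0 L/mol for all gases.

n(G) = 596.5 / 24.0 = 24.85 mol
n(R) = 496.0 / 44.79 = 11.07 mol
n/ν → G: 6.213, R: 5.535; R is limiting.
n(J) = (2/2) × 11.07 = 11.07 mol
mass = 11.07 × 471.52 = 5220 g

5220 g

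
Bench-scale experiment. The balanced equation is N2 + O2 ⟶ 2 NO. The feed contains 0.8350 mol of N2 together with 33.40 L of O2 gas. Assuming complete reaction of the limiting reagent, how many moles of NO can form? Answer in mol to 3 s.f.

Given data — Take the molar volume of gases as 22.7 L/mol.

1.67 mol

n(N2) = 0.8350 mol
n(O2) = 33.40 / 22.7 = 1.471 mol
n/ν → N2: 0.8350, O2: 1.471; N2 is limiting.
n(NO) = (2/1) × 0.8350 = 1.670 mol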